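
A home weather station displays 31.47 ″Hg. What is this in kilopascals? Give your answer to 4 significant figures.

1 inHg = 3.38639 kPa, so 31.47 × 3.38639 = 106.6 kPa.

106.6 kPa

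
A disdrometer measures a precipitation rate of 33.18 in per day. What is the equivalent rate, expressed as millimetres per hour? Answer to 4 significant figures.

33.18 in/day × 25.4 mm/in × 0.0416667 day/hour = 35.12 mm/hour.

35.12 mm/hour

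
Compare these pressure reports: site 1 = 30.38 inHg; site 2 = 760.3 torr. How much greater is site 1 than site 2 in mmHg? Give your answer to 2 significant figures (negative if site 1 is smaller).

11 mmHg

site 1: 30.38 inHg = 771.65 mmHg.
Difference: 771.65 − 760.30 = 11 mmHg.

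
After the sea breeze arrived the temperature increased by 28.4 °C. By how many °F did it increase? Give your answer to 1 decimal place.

For a temperature change the 32° offset cancels: Δ°F = 28.4 × 1.8 = 51.1 °F.

51.1 °F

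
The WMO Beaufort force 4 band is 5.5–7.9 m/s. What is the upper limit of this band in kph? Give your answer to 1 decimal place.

28.4 km/h

5.5–7.9 m/s × 3.6 = 19.8–28.4 km/h.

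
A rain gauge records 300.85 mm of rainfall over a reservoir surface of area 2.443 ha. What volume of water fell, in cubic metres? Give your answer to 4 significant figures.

Area: 2.443 ha = 24430 m².
1 mm over 1 m² is 1 L, so volume = 300.85 × 24430 = 7349765.5 L = 7350 m³.

7350 cubic metres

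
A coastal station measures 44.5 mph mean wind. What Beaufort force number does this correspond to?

44.5 mph = 19.9 m/s, which is Beaufort 8 (gale, 17.2–20.7 m/s).

Beaufort force 8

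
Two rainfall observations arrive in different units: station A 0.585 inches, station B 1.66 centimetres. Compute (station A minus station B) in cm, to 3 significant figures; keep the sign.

-0.174 cm

station A: 0.585 in = 1.48590 cm.
Difference: 1.48590 − 1.66000 = -0.174 cm.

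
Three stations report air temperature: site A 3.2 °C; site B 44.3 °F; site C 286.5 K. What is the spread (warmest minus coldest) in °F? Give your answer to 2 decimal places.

18.27 °F

site B: 44.3 °F = 6.833 °C.
site C: 286.5 K = 13.350 °C.
Spread: 13.350 − 3.200 = 10.150 °C = 18.27 °F.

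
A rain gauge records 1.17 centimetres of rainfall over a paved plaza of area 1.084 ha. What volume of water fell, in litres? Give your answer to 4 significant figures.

Depth: 1.17 cm × 10 = 11.7 mm.
Area: 1.084 ha = 10840 m².
1 mm over 1 m² is 1 L, so volume = 11.7 × 10840 = 126828 L ≈ 126800 L.

126800 litres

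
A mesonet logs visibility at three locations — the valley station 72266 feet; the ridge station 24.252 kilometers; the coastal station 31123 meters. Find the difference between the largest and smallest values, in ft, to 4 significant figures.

the ridge station: 24.252 km = 79566.93 ft.
the coastal station: 31123 m = 102109.58 ft.
Spread: 102109.58 − 72266.00 = 29840 ft.

29840 ft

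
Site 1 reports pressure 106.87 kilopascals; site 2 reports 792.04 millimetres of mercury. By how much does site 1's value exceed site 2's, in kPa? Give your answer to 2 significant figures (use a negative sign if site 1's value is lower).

1.3 kPa

site 2: 792.04 mmHg = 105.597 kPa.
Difference: 106.870 − 105.597 = 1.3 kPa.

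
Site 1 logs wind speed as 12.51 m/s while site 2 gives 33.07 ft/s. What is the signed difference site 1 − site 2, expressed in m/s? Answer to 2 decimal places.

site 2: 33.07 ft/s = 10.0797 m/s.
Difference: 12.5100 − 10.0797 = 2.43 m/s.

2.43 m/s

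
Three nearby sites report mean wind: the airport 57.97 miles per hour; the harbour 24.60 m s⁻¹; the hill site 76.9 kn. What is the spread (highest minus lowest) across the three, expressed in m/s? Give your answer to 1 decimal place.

15.0 m/s

the airport: 57.97 mph = 25.915 m/s.
the hill site: 76.9 kt = 39.561 m/s.
Spread: 39.561 − 24.600 = 15.0 m/s.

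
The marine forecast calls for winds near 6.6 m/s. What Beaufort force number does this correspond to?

Beaufort force 4

6.6 m/s lies in the Beaufort 4 band (moderate breeze, 5.5–7.9 m/s).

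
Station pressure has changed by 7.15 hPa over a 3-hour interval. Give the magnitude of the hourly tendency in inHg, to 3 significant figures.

7.15 hPa / 3 h × 0.02953 inHg/hPa = 0.0704 inHg/h.

0.0704 inHg per hour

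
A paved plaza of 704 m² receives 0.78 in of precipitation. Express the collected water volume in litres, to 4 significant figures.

Depth: 0.78 in × 25.4 = 19.812 mm.
1 mm over 1 m² is 1 L, so volume = 19.812 × 704 = 13947.648 L ≈ 13950 L.

13950 litres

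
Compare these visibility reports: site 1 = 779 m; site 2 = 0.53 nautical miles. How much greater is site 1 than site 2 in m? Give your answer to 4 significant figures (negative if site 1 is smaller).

site 2: 0.53 nmi = 981.560 m.
Difference: 779.000 − 981.560 = -202.6 m.

-202.6 m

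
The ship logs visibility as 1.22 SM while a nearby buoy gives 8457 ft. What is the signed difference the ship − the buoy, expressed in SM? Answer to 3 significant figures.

-0.382 SM

the buoy: 8457 ft = 1.60170 SM.
Difference: 1.22000 − 1.60170 = -0.382 SM.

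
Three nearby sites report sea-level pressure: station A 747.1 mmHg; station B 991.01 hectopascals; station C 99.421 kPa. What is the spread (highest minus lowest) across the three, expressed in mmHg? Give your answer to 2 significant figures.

station B: 991.01 hPa = 743.319 mmHg.
station C: 99.421 kPa = 745.719 mmHg.
Spread: 747.100 − 743.319 = 3.8 mmHg.

3.8 mmHg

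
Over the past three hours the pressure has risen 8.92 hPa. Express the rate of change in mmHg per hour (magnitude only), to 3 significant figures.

2.23 mmHg per hour

8.92 hPa / 3 h × 0.750062 mmHg/hPa = 2.23 mmHg/h.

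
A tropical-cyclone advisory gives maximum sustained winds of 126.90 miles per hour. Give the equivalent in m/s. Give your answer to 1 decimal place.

56.7 m/s

1 mph = 0.44704 m/s, so 126.90 × 0.44704 = 56.7 m/s.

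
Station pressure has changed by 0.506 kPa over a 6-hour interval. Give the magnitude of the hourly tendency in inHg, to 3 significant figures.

0.506 kPa / 6 h × 0.2953 inHg/kPa = 0.0249 inHg/h.

0.0249 inHg per hour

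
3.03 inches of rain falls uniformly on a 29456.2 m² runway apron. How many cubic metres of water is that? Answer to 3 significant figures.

2270 cubic metres

Depth: 3.03 in × 25.4 = 76.962 mm.
1 mm over 1 m² is 1 L, so volume = 76.962 × 29456.2 = 2267008.1 L = 2270 m³.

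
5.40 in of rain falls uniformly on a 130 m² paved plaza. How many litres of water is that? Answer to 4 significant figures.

17830 litres

Depth: 5.40 in × 25.4 = 137.16 mm.
1 mm over 1 m² is 1 L, so volume = 137.16 × 130 = 17830.8 L ≈ 17830 L.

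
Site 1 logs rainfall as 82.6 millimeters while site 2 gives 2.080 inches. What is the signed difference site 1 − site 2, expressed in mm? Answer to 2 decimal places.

29.77 mm

site 2: 2.080 in = 52.8320 mm.
Difference: 82.6000 − 52.8320 = 29.77 mm.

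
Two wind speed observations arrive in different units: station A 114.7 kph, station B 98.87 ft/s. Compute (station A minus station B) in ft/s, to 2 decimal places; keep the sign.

5.66 ft/s

station A: 114.7 km/h = 104.5312 ft/s.
Difference: 104.5312 − 98.8700 = 5.66 ft/s.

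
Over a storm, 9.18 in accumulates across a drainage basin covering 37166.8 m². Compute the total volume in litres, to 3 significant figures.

8670000 litres

Depth: 9.18 in × 25.4 = 233.172 mm.
1 mm over 1 m² is 1 L, so volume = 233.172 × 37166.8 = 8666257.1 L ≈ 8670000 L.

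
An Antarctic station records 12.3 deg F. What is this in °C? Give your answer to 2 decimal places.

-10.94 °C

°C = (°F − 32) × 5/9 = (12.3 − 32) / 1.8 = -10.94 °C.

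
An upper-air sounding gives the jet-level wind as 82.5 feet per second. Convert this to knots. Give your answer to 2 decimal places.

48.88 kt

1 ft/s = 0.592484 kt, so 82.5 × 0.592484 = 48.88 kt.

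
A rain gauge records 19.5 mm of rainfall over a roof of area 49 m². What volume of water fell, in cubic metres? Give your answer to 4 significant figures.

0.9555 cubic metres

1 mm over 1 m² is 1 L, so volume = 19.5 × 49 = 955.5 L = 0.9555 m³.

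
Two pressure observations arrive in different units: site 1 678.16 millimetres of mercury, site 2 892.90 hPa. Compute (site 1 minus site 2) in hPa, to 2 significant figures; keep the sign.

site 1: 678.16 mmHg = 904.14 hPa.
Difference: 904.14 − 892.90 = 11 hPa.

11 hPa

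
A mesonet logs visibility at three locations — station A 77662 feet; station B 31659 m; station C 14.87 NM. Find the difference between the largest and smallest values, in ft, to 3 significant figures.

26200 ft

station B: 31659 m = 103868.11 ft.
station C: 14.87 nmi = 90351.84 ft.
Spread: 103868.11 − 77662.00 = 26200 ft.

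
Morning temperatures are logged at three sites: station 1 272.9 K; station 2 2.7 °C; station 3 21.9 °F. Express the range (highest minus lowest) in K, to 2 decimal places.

station 1: 272.9 K = -0.250 °C.
station 3: 21.9 °F = -5.611 °C.
Spread: 2.700 − (-5.611) = 8.311 °C.

8.31 K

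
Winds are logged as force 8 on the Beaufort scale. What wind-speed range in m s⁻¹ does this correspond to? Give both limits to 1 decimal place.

17.2 to 20.7 m/s

Beaufort 8 (gale) spans 17.2–20.7 m/s.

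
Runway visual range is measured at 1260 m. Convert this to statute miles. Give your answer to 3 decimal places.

1 m = 0.000621371 SM, so 1260 × 0.000621371 = 0.783 SM.

0.783 SM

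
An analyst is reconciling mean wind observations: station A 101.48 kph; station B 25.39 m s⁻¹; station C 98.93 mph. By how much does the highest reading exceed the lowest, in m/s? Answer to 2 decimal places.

station A: 101.48 km/h = 28.1889 m/s.
station C: 98.93 mph = 44.2257 m/s.
Spread: 44.2257 − 25.3900 = 18.84 m/s.

18.84 m/s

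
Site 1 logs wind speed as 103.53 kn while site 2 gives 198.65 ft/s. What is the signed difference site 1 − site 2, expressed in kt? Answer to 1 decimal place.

site 2: 198.65 ft/s = 117.697 kt.
Difference: 103.530 − 117.697 = -14.2 kt.

-14.2 kt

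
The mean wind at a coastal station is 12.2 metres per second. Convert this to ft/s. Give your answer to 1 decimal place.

1 m/s = 3.28084 ft/s, so 12.2 × 3.28084 = 40.0 ft/s.

40.0 ft/s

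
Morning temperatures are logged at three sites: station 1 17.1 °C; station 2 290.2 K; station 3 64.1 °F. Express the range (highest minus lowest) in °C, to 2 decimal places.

0.78 °C

station 2: 290.2 K = 17.050 °C.
station 3: 64.1 °F = 17.833 °C.
Spread: 17.833 − 17.050 = 0.783 °C.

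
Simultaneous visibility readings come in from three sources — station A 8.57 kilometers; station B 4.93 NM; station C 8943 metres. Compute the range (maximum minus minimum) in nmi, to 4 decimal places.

0.3026 nmi

station A: 8.57 km = 4.627430 nmi.
station C: 8943 m = 4.828834 nmi.
Spread: 4.930000 − 4.627430 = 0.3026 nmi.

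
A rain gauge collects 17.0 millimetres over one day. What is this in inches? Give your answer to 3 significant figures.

0.669 in

1 mm = 0.0393701 in, so 17.0 × 0.0393701 = 0.669 in.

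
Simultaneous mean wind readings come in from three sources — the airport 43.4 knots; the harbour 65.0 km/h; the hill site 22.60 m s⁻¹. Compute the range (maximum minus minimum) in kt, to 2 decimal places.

8.83 kt

the harbour: 65.0 km/h = 35.0972 kt.
the hill site: 22.60 m/s = 43.9309 kt.
Spread: 43.9309 − 35.0972 = 8.83 kt.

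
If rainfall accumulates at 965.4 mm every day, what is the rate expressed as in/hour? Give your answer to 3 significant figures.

1.58 in/hour

965.4 mm/day × 0.0393701 in/mm × 0.0416667 day/hour = 1.58 in/hour.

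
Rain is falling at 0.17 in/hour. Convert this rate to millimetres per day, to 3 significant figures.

104 mm/day

0.17 in/hour × 25.4 mm/in × 24 hour/day = 104 mm/day.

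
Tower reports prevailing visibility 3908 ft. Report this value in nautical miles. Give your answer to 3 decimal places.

0.643 nmi

1 ft = 0.000164579 nmi, so 3908 × 0.000164579 = 0.643 nmi.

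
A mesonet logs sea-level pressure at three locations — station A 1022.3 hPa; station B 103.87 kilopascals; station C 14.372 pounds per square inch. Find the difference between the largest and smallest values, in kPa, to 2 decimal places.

station A: 1022.3 hPa = 102.2300 kPa.
station C: 14.372 psi = 99.0915 kPa.
Spread: 103.8700 − 99.0915 = 4.78 kPa.

4.78 kPa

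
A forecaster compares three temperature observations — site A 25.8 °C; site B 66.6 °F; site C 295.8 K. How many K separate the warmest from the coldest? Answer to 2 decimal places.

site B: 66.6 °F = 19.222 °C.
site C: 295.8 K = 22.650 °C.
Spread: 25.800 − 19.222 = 6.578 °C.

6.58 K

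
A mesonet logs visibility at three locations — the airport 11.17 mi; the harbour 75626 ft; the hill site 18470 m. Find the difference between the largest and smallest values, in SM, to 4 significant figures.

3.153 SM

the harbour: 75626 ft = 14.32311 SM.
the hill site: 18470 m = 11.47673 SM.
Spread: 14.32311 − 11.17000 = 3.153 SM.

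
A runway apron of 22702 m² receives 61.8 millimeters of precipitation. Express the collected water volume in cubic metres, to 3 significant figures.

1 mm over 1 m² is 1 L, so volume = 61.8 × 22702 = 1402983.6 L = 1400 m³.

1400 cubic metres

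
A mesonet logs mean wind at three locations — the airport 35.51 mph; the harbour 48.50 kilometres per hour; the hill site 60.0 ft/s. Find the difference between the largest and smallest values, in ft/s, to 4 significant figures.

15.80 ft/s

the airport: 35.51 mph = 52.0813 ft/s.
the harbour: 48.50 km/h = 44.2002 ft/s.
Spread: 60.0000 − 44.2002 = 15.80 ft/s.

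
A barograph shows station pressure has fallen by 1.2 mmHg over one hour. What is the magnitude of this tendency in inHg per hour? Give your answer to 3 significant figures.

1.2 mmHg / 1 h × 0.0393701 inHg/mmHg = 0.0472 inHg/h.

0.0472 inHg per hour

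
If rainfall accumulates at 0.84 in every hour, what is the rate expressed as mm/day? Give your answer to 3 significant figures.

0.84 in/hour × 25.4 mm/in × 24 hour/day = 512 mm/day.

512 mm/day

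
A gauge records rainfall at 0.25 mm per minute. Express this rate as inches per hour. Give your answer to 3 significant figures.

0.591 in/hour

0.25 mm/minute × 0.0393701 in/mm × 60 minute/hour = 0.591 in/hour.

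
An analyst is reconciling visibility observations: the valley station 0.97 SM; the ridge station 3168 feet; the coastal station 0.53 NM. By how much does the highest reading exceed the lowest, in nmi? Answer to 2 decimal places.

the valley station: 0.97 SM = 0.8429 nmi.
the ridge station: 3168 ft = 0.5214 nmi.
Spread: 0.8429 − 0.5214 = 0.32 nmi.

0.32 nmi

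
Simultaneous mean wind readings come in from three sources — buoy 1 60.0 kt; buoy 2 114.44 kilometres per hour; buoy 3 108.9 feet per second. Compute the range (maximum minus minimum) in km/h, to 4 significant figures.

buoy 1: 60.0 kt = 111.12000 km/h.
buoy 3: 108.9 ft/s = 119.49379 km/h.
Spread: 119.49379 − 111.12000 = 8.374 km/h.

8.374 km/h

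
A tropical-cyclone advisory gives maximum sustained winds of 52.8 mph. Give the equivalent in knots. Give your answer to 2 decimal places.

45.88 kt

1 mph = 0.868976 kt, so 52.8 × 0.868976 = 45.88 kt.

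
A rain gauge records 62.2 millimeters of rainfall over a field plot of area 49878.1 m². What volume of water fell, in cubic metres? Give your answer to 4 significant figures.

3102 cubic metres

1 mm over 1 m² is 1 L, so volume = 62.2 × 49878.1 = 3102417.8 L = 3102 m³.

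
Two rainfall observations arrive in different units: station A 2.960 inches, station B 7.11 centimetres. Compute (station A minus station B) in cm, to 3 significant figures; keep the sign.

station A: 2.960 in = 7.51840 cm.
Difference: 7.51840 − 7.11000 = 0.408 cm.

0.408 cm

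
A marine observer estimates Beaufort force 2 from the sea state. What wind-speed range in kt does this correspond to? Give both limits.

4 to 6 kt

Beaufort 2 (light breeze) spans 4–6 knots.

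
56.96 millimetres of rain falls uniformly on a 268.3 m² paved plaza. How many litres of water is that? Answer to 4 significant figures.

15280 litres

1 mm over 1 m² is 1 L, so volume = 56.96 × 268.3 = 15282.368 L ≈ 15280 L.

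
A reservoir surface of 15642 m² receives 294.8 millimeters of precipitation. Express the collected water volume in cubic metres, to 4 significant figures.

1 mm over 1 m² is 1 L, so volume = 294.8 × 15642 = 4611261.6 L = 4611 m³.

4611 cubic metres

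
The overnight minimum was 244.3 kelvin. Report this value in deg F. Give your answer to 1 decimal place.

-19.9 °F

First to °C: -28.85 °C.
Then to °F: -19.9 °F.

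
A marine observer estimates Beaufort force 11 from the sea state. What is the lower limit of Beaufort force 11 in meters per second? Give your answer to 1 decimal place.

Beaufort 11 (violent storm) spans 28.5–32.6 m/s.

28.5 m/s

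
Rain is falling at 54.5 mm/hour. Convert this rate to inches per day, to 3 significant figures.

54.5 mm/hour × 0.0393701 in/mm × 24 hour/day = 51.5 in/day.

51.5 in/day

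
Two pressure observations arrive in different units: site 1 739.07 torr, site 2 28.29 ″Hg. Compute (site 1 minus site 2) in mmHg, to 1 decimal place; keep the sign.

20.5 mmHg

site 2: 28.29 inHg = 718.566 mmHg.
Difference: 739.070 − 718.566 = 20.5 mmHg.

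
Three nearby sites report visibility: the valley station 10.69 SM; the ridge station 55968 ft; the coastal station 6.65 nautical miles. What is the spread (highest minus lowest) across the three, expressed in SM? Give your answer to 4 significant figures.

3.037 SM

the ridge station: 55968 ft = 10.60000 SM.
the coastal station: 6.65 nmi = 7.65268 SM.
Spread: 10.69000 − 7.65268 = 3.037 SM.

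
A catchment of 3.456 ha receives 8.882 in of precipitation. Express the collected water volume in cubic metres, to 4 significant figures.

Depth: 8.882 in × 25.4 = 225.6028 mm.
Area: 3.456 ha = 34560 m².
1 mm over 1 m² is 1 L, so volume = 225.6028 × 34560 = 7796832.8 L = 7797 m³.

7797 cubic metres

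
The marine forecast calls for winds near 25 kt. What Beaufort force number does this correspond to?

Beaufort force 6

25 kt lies in the Beaufort 6 band (strong breeze, 22–27 kt).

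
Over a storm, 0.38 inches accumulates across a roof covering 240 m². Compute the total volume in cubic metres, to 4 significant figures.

2.316 cubic metres

Depth: 0.38 in × 25.4 = 9.652 mm.
1 mm over 1 m² is 1 L, so volume = 9.652 × 240 = 2316.48 L = 2.316 m³.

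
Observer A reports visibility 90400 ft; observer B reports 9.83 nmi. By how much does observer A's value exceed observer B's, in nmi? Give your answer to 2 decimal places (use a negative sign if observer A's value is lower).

5.05 nmi

observer A: 90400 ft = 14.8779 nmi.
Difference: 14.8779 − 9.8300 = 5.05 nmi.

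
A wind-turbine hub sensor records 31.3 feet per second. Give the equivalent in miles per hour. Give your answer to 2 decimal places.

21.34 mph

1 ft/s = 0.681818 mph, so 31.3 × 0.681818 = 21.34 mph.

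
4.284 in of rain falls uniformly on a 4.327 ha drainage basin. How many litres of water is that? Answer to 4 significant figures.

Depth: 4.284 in × 25.4 = 108.8136 mm.
Area: 4.327 ha = 43270 m².
1 mm over 1 m² is 1 L, so volume = 108.8136 × 43270 = 4708364.5 L ≈ 4708000 L.

4708000 litres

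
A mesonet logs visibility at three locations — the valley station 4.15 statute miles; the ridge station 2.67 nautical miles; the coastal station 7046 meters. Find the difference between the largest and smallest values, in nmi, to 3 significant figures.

the valley station: 4.15 SM = 3.6063 nmi.
the coastal station: 7046 m = 3.8045 nmi.
Spread: 3.8045 − 2.6700 = 1.13 nmi.

1.13 nmi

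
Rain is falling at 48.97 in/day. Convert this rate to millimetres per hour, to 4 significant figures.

48.97 in/day × 25.4 mm/in × 0.0416667 day/hour = 51.83 mm/hour.

51.83 mm/hour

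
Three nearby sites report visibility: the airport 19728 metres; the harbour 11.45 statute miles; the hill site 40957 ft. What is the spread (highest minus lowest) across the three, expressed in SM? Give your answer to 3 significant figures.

the airport: 19728 m = 12.2584 SM.
the hill site: 40957 ft = 7.7570 SM.
Spread: 12.2584 − 7.7570 = 4.50 SM.

4.50 SM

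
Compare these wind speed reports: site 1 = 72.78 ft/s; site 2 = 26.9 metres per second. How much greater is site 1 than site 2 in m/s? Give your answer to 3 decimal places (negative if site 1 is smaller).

-4.717 m/s

site 1: 72.78 ft/s = 22.18334 m/s.
Difference: 22.18334 − 26.90000 = -4.717 m/s.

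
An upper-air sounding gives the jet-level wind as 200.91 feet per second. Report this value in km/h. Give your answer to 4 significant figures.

1 ft/s = 1.09728 km/h, so 200.91 × 1.09728 = 220.5 km/h.

220.5 km/h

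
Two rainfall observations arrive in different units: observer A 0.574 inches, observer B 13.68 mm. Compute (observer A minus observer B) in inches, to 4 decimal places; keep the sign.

observer B: 13.68 mm = 0.538583 in.
Difference: 0.574000 − 0.538583 = 0.0354 in.

0.0354 in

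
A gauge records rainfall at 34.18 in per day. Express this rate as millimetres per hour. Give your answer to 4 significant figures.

36.17 mm/hour

34.18 in/day × 25.4 mm/in × 0.0416667 day/hour = 36.17 mm/hour.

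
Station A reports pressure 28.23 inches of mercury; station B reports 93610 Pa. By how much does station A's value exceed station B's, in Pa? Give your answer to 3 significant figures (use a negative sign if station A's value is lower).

station A: 28.23 inHg = 95597.76 Pa.
Difference: 95597.76 − 93610.00 = 1990 Pa.

1990 Pa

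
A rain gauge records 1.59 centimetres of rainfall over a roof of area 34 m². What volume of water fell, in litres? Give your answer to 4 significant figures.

540.6 litres

Depth: 1.59 cm × 10 = 15.9 mm.
1 mm over 1 m² is 1 L, so volume = 15.9 × 34 = 540.6 L.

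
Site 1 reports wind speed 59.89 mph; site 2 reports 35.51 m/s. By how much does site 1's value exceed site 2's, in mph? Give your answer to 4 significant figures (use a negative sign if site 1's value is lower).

site 2: 35.51 m/s = 79.4336 mph.
Difference: 59.8900 − 79.4336 = -19.54 mph.

-19.54 mph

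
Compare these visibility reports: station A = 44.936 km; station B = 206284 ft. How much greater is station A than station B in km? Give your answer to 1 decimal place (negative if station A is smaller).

station B: 206284 ft = 62.875 km.
Difference: 44.936 − 62.875 = -17.9 km.

-17.9 km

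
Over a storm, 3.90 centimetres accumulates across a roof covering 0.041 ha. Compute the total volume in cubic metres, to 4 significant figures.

Depth: 3.90 cm × 10 = 39 mm.
Area: 0.041 ha = 410 m².
1 mm over 1 m² is 1 L, so volume = 39 × 410 = 15990 L = 15.99 m³.

15.99 cubic metres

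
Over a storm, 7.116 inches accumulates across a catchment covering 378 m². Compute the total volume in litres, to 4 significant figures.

Depth: 7.116 in × 25.4 = 180.7464 mm.
1 mm over 1 m² is 1 L, so volume = 180.7464 × 378 = 68322.139 L ≈ 68320 L.

68320 litres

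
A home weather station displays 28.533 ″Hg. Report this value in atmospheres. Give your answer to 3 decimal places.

0.954 atm

1 inHg = 0.0334211 atm, so 28.533 × 0.0334211 = 0.954 atm.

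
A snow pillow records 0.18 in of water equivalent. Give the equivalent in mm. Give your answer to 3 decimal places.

1 in = 25.4 mm, so 0.18 × 25.4 = 4.572 mm.

4.572 mm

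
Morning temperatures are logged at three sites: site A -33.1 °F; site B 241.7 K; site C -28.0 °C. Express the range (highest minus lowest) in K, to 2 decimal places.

8.17 K

site A: -33.1 °F = -36.167 °C.
site B: 241.7 K = -31.450 °C.
Spread: (-28.000) − (-36.167) = 8.167 °C.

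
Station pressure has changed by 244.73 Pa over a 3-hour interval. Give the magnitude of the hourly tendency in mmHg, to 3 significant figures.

244.73 Pa / 3 h × 0.00750062 mmHg/Pa = 0.612 mmHg/h.

0.612 mmHg per hour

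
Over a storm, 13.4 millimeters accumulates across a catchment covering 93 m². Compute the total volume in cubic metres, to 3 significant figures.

1.25 cubic metres

1 mm over 1 m² is 1 L, so volume = 13.4 × 93 = 1246.2 L = 1.25 m³.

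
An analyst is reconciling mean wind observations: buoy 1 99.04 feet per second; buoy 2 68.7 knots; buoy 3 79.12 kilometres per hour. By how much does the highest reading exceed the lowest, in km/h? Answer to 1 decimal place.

buoy 1: 99.04 ft/s = 108.675 km/h.
buoy 2: 68.7 kt = 127.232 km/h.
Spread: 127.232 − 79.120 = 48.1 km/h.

48.1 km/h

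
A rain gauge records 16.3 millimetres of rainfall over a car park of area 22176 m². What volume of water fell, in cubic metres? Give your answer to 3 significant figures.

1 mm over 1 m² is 1 L, so volume = 16.3 × 22176 = 361468.8 L = 361 m³.

361 cubic metres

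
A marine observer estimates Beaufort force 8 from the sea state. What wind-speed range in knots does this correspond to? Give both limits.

Beaufort 8 (gale) spans 34–40 knots.

34 to 40 kt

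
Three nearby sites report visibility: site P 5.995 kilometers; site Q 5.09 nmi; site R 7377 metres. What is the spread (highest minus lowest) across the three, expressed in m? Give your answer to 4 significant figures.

site P: 5.995 km = 5995.00 m.
site Q: 5.09 nmi = 9426.68 m.
Spread: 9426.68 − 5995.00 = 3432 m.

3432 m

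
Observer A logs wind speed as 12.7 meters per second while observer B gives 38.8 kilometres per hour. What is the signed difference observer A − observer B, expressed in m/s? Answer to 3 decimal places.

1.922 m/s

observer B: 38.8 km/h = 10.77778 m/s.
Difference: 12.70000 − 10.77778 = 1.922 m/s.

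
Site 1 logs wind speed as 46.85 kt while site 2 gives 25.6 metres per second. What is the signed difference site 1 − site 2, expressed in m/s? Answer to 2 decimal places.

-1.50 m/s

site 1: 46.85 kt = 24.1017 m/s.
Difference: 24.1017 − 25.6000 = -1.50 m/s.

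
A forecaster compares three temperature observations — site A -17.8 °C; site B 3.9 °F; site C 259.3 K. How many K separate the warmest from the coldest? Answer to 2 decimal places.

site B: 3.9 °F = -15.611 °C.
site C: 259.3 K = -13.850 °C.
Spread: (-13.850) − (-17.800) = 3.950 °C.

3.95 K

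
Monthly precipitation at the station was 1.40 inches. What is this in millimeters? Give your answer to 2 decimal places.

1 in = 25.4 mm, so 1.40 × 25.4 = 35.56 mm.

35.56 mm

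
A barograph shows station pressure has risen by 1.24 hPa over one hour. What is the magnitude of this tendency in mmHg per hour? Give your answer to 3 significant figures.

0.930 mmHg per hour

1.24 hPa / 1 h × 0.750062 mmHg/hPa = 0.930 mmHg/h.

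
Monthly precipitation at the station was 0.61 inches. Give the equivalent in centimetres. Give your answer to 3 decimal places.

1.549 cm

1 in = 2.54 cm, so 0.61 × 2.54 = 1.549 cm.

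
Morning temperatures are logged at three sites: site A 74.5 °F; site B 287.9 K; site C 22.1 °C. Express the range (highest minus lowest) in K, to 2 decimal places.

8.86 K

site A: 74.5 °F = 23.611 °C.
site B: 287.9 K = 14.750 °C.
Spread: 23.611 − 14.750 = 8.861 °C.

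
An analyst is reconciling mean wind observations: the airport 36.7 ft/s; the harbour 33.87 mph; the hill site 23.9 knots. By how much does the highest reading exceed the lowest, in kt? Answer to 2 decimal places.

7.69 kt

the airport: 36.7 ft/s = 21.7442 kt.
the harbour: 33.87 mph = 29.4322 kt.
Spread: 29.4322 − 21.7442 = 7.69 kt.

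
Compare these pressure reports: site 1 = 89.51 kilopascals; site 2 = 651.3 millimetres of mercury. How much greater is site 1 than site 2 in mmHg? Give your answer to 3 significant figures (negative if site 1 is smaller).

site 1: 89.51 kPa = 671.380 mmHg.
Difference: 671.380 − 651.300 = 20.1 mmHg.

20.1 mmHg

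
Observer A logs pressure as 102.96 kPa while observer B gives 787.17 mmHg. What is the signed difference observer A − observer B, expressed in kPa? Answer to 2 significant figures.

observer B: 787.17 mmHg = 104.947 kPa.
Difference: 102.960 − 104.947 = -2.0 kPa.

-2.0 kPa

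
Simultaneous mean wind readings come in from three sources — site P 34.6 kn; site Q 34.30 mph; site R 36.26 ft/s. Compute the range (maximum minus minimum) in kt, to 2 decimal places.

13.12 kt

site Q: 34.30 mph = 29.8059 kt.
site R: 36.26 ft/s = 21.4835 kt.
Spread: 34.6000 − 21.4835 = 13.12 kt.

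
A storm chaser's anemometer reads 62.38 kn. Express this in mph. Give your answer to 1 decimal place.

1 kt = 1.15078 mph, so 62.38 × 1.15078 = 71.8 mph.

71.8 mph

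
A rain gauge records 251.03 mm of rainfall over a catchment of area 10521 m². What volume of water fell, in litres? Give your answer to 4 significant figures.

1 mm over 1 m² is 1 L, so volume = 251.03 × 10521 = 2641086.6 L ≈ 2641000 L.

2641000 litres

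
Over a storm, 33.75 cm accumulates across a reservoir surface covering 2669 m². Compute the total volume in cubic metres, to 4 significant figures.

900.8 cubic metres

Depth: 33.75 cm × 10 = 337.5 mm.
1 mm over 1 m² is 1 L, so volume = 337.5 × 2669 = 900787.5 L = 900.8 m³.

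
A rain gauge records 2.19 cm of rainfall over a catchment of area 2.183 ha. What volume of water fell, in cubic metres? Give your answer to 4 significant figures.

478.1 cubic metres

Depth: 2.19 cm × 10 = 21.9 mm.
Area: 2.183 ha = 21830 m².
1 mm over 1 m² is 1 L, so volume = 21.9 × 21830 = 478077 L = 478.1 m³.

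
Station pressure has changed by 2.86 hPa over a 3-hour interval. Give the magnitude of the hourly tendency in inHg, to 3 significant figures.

2.86 hPa / 3 h × 0.02953 inHg/hPa = 0.0282 inHg/h.

0.0282 inHg per hour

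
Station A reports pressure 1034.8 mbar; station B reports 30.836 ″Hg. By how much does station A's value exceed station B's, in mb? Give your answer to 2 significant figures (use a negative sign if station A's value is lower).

station B: 30.836 inHg = 1044.227 mb.
Difference: 1034.800 − 1044.227 = -9.4 mb.

-9.4 mb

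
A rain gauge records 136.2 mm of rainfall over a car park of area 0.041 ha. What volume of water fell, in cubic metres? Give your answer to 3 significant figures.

55.8 cubic metres

Area: 0.041 ha = 410 m².
1 mm over 1 m² is 1 L, so volume = 136.2 × 410 = 55842 L = 55.8 m³.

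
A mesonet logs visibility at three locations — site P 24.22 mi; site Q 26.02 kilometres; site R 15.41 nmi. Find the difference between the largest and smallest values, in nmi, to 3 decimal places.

6.997 nmi

site P: 24.22 SM = 21.04660 nmi.
site Q: 26.02 km = 14.04968 nmi.
Spread: 21.04660 − 14.04968 = 6.997 nmi.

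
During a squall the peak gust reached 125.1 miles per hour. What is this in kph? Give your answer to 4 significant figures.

1 mph = 1.60934 km/h, so 125.1 × 1.60934 = 201.3 km/h.

201.3 km/h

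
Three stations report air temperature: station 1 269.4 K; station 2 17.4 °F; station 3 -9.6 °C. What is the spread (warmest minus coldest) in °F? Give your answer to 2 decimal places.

station 1: 269.4 K = -3.750 °C.
station 2: 17.4 °F = -8.111 °C.
Spread: (-3.750) − (-9.600) = 5.850 °C = 10.53 °F.

10.53 °F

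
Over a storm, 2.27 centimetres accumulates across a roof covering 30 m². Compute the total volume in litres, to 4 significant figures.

Depth: 2.27 cm × 10 = 22.7 mm.
1 mm over 1 m² is 1 L, so volume = 22.7 × 30 = 681 L ≈ 681.0 L.

681.0 litres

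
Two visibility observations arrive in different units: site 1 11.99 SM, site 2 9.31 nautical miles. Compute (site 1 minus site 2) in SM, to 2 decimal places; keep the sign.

1.28 SM

site 2: 9.31 nmi = 10.7138 SM.
Difference: 11.9900 − 10.7138 = 1.28 SM.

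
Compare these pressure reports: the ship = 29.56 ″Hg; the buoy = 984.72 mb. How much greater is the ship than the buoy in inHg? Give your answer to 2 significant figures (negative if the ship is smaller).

the buoy: 984.72 mb = 29.0788 inHg.
Difference: 29.5600 − 29.0788 = 0.48 inHg.

0.48 inHg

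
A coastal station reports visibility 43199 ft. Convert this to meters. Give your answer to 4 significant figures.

1 ft = 0.3048 m, so 43199 × 0.3048 = 13170 m.

13170 m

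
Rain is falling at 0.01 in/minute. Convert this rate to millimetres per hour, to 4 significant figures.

15.24 mm/hour

0.01 in/minute × 25.4 mm/in × 60 minute/hour = 15.24 mm/hour.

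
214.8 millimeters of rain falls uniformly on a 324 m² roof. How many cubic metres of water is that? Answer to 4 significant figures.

69.60 cubic metres

1 mm over 1 m² is 1 L, so volume = 214.8 × 324 = 69595.2 L = 69.60 m³.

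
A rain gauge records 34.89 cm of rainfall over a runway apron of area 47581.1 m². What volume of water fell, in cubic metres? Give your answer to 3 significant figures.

Depth: 34.89 cm × 10 = 348.9 mm.
1 mm over 1 m² is 1 L, so volume = 348.9 × 47581.1 = 16601046 L = 16600 m³.

16600 cubic metres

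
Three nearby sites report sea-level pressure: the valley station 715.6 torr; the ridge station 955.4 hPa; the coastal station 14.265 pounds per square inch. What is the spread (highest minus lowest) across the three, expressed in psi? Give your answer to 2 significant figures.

the valley station: 715.6 mmHg = 13.8374 psi.
the ridge station: 955.4 hPa = 13.8569 psi.
Spread: 14.2650 − 13.8374 = 0.43 psi.

0.43 psi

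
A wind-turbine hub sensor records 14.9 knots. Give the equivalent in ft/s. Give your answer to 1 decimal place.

25.1 ft/s

1 kt = 1.68781 ft/s, so 14.9 × 1.68781 = 25.1 ft/s.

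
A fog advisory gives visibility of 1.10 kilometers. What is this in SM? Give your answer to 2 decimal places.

1 km = 0.621371 SM, so 1.10 × 0.621371 = 0.68 SM.

0.68 SM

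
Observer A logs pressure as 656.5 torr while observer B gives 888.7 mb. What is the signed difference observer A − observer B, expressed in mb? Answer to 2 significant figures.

-13 mb

observer A: 656.5 mmHg = 875.26 mb.
Difference: 875.26 − 888.70 = -13 mb.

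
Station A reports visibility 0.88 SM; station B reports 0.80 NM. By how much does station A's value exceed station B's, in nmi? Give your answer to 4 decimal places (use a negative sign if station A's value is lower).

-0.0353 nmi

station A: 0.88 SM = 0.764699 nmi.
Difference: 0.764699 − 0.800000 = -0.0353 nmi.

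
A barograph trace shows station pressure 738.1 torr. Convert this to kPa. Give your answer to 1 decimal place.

1 mmHg = 0.133322 kPa, so 738.1 × 0.133322 = 98.4 kPa.

98.4 kPa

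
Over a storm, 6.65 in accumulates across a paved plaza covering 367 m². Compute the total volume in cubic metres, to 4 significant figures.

61.99 cubic metres

Depth: 6.65 in × 25.4 = 168.91 mm.
1 mm over 1 m² is 1 L, so volume = 168.91 × 367 = 61989.97 L = 61.99 m³.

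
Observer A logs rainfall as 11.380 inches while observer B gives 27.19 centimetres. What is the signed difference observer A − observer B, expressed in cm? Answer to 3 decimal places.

1.715 cm

observer A: 11.380 in = 28.90520 cm.
Difference: 28.90520 − 27.19000 = 1.715 cm.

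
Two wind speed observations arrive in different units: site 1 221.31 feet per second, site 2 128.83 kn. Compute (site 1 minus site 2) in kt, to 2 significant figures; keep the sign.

2.3 kt

site 1: 221.31 ft/s = 131.123 kt.
Difference: 131.123 − 128.830 = 2.3 kt.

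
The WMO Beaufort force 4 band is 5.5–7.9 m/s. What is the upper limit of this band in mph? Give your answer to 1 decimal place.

17.7 mph

5.5–7.9 m/s × 2.237 = 12.3–17.7 mph.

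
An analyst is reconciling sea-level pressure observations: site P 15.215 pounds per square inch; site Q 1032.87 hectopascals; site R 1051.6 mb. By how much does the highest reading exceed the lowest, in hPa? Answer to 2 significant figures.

19 hPa

site P: 15.215 psi = 1049.04 hPa.
site R: 1051.6 mb = 1051.60 hPa.
Spread: 1051.60 − 1032.87 = 19 hPa.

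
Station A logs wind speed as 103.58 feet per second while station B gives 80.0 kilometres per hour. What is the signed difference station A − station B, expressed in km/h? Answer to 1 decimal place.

33.7 km/h

station A: 103.58 ft/s = 113.656 km/h.
Difference: 113.656 − 80.000 = 33.7 km/h.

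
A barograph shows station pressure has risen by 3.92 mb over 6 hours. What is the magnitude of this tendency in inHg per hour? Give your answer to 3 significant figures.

3.92 mb / 6 h × 0.02953 inHg/mb = 0.0193 inHg/h.

0.0193 inHg per hour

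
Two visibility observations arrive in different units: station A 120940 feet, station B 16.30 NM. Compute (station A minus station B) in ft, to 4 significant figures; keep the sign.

21900 ft

station B: 16.30 nmi = 99040.68 ft.
Difference: 120940.00 − 99040.68 = 21900 ft.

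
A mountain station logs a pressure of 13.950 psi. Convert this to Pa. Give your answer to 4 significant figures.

96180 Pa

1 psi = 6894.76 Pa, so 13.950 × 6894.76 = 96180 Pa.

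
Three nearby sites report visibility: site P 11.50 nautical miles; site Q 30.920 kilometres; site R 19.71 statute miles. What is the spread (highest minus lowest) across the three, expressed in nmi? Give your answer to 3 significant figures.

site Q: 30.920 km = 16.6955 nmi.
site R: 19.71 SM = 17.1275 nmi.
Spread: 17.1275 − 11.5000 = 5.63 nmi.

5.63 nmi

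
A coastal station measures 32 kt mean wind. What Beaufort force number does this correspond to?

Beaufort force 7

32 kt lies in the Beaufort 7 band (near gale, 28–33 kt).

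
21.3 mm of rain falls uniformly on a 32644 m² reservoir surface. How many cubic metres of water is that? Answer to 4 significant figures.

1 mm over 1 m² is 1 L, so volume = 21.3 × 32644 = 695317.2 L = 695.3 m³.

695.3 cubic metres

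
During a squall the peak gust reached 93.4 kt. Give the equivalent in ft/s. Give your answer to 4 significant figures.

1 kt = 1.68781 ft/s, so 93.4 × 1.68781 = 157.6 ft/s.

157.6 ft/s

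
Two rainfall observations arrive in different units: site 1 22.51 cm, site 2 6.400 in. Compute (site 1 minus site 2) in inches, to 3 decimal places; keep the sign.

2.462 in

site 1: 22.51 cm = 8.86220 in.
Difference: 8.86220 − 6.40000 = 2.462 in.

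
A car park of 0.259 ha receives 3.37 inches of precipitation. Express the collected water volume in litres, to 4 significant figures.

Depth: 3.37 in × 25.4 = 85.598 mm.
Area: 0.259 ha = 2590 m².
1 mm over 1 m² is 1 L, so volume = 85.598 × 2590 = 221698.82 L ≈ 221700 L.

221700 litres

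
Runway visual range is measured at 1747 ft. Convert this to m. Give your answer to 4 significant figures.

532.5 m

1 ft = 0.3048 m, so 1747 × 0.3048 = 532.5 m.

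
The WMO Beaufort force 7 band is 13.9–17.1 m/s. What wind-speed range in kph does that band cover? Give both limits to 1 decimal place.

50.0 to 61.6 km/h

13.9–17.1 m/s × 3.6 = 50.0–61.6 km/h.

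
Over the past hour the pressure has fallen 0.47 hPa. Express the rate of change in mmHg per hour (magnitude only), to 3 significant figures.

0.353 mmHg per hour

0.47 hPa / 1 h × 0.750062 mmHg/hPa = 0.353 mmHg/h.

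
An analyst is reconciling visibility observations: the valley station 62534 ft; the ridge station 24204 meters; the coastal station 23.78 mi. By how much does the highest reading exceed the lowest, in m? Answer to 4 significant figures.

the valley station: 62534 ft = 19060.36 m.
the coastal station: 23.78 SM = 38270.20 m.
Spread: 38270.20 − 19060.36 = 19210 m.

19210 m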